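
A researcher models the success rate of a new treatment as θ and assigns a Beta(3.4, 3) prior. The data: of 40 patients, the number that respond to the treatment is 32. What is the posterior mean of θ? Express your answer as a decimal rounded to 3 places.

The binomial likelihood is conjugate to the Beta prior: with 32 successes and 8 failures, the posterior is Beta(3.4+32, 3+8) = Beta(35.4, 11).
Posterior mean = α/(α+β) = 35.4/46.4 = 0.763.

Posterior mean ≈ 0.763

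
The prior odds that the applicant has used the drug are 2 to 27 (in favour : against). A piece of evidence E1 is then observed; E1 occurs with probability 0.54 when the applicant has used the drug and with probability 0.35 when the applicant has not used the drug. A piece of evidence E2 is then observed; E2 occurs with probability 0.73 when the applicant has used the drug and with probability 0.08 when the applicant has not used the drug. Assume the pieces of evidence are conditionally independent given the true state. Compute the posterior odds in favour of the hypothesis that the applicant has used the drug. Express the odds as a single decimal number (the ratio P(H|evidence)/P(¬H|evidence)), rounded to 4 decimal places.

Prior odds = 2/27 = 0.074074.
Likelihood ratio for E1 = 0.54/0.35 = 1.5429.
Likelihood ratio for E2 = 0.73/0.08 = 9.1250.
Posterior odds = prior odds × LR₁ × LR₂ = 1.0429.

Posterior odds ≈ 1.0429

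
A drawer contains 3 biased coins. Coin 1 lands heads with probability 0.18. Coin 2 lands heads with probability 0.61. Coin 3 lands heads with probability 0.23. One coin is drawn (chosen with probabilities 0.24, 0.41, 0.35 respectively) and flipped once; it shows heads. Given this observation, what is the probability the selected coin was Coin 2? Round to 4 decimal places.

Posterior probability ≈ 0.6691

P(heads|C1) = 0.18; P(heads|C2) = 0.61; P(heads|C3) = 0.23.
Prior × likelihood for each source: 0.24·0.18=0.04320, 0.41·0.61=0.2501, 0.35·0.23=0.08050. Summing gives P(heads) = 0.37380.
P(Coin 2 | heads) = 0.2501 / 0.37380 = 0.6691.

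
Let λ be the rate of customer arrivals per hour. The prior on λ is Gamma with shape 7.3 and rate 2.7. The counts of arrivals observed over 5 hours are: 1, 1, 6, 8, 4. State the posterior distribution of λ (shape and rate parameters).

The Poisson likelihood adds the total count to the shape and the number of exposure periods to the rate. Here ∑xᵢ = 20 and n = 5, so shape 7.3→27.3 and rate 2.7→7.7.

Posterior: Gamma(shape=27.3, rate=7.7)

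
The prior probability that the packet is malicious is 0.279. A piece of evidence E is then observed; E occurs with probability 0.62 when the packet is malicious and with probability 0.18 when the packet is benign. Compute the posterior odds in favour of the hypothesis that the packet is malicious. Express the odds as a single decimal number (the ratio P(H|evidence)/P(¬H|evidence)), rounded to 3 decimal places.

Posterior odds ≈ 1.333

Prior odds = 0.279/(1−0.279) = 0.38696.
Likelihood ratio for E = 0.62/0.18 = 3.4444.
Posterior odds = prior odds × LR = 1.3329.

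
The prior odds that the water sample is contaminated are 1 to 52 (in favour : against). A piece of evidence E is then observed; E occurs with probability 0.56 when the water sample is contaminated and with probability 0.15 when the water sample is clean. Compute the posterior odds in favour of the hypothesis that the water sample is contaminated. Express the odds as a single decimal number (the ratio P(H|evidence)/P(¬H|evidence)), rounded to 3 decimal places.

Posterior odds ≈ 0.072

Prior odds = 1/52 = 0.019231.
Likelihood ratio for E = 0.56/0.15 = 3.7333.
Posterior odds = prior odds × LR = 0.071795.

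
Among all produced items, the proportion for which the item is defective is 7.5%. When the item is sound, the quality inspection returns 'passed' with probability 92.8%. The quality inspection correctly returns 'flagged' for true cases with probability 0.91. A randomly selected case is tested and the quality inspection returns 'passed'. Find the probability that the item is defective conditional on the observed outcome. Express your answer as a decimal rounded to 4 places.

Write H for 'the item is defective'. Prior odds H:¬H = 0.075/0.925 = 0.081081. For the 'passed' outcome, the likelihood ratio is 0.09/0.928 = 0.096983.
Posterior odds = 0.081081 × 0.096983 = 0.0078635, so P(H|E) = 0.0078635/(1+0.0078635) = 0.0078.

P(H | E) ≈ 0.0078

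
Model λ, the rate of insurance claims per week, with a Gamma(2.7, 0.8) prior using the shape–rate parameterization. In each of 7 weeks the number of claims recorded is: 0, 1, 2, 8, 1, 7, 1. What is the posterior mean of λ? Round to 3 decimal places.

Total count ∑xᵢ = 20 over n = 7 weeks.
Gamma is conjugate to the Poisson likelihood: posterior is Gamma(shape = 2.7+20 = 22.7, rate = 0.8+7 = 7.8).
Posterior mean = shape/rate = 22.7/7.8 = 2.910.

Posterior mean ≈ 2.910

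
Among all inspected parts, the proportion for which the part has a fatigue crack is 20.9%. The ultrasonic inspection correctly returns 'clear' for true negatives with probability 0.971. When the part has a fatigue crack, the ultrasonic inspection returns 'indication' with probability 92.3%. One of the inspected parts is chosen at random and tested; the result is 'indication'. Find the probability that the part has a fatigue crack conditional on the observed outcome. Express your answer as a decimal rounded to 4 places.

Let H be the event that the part has a fatigue crack. P(H) = 0.209, so P(¬H) = 0.791. With E the 'indication' result, P(E|H) = 0.923 and P(E|¬H) = 0.029.
P(E) = 0.923·0.209 + 0.029·0.791 = 0.19291 + 0.022939 = 0.21585.
By Bayes' theorem, P(H|E) = 0.19291 / 0.21585 = 0.8937.

P(H | E) ≈ 0.8937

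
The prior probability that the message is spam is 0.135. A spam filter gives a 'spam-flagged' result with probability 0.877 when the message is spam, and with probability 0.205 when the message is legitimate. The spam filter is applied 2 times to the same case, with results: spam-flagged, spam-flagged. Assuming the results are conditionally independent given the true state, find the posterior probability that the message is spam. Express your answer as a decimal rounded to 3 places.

With H the event that the message is spam, the joint likelihood of the observed sequence is P(data|H) = 0.877·0.877 = 0.76913 and P(data|¬H) = 0.205·0.205 = 0.042025.
Bayes: P(H|data) = 0.135·0.76913 / (0.135·0.76913 + 0.865·0.042025) = 0.10383/0.14018 = 0.7407.

Posterior P(H) ≈ 0.741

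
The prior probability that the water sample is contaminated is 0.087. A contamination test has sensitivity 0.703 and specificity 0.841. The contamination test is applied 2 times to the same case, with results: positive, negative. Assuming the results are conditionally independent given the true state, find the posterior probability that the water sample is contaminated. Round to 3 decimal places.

Let H be the event that the water sample is contaminated; start with P(H) = 0.087. P('positive'|H) = 0.703, P('positive'|¬H) = 0.159.
Update on result 1 ('positive'): P(H) ← 0.703·0.0870 / (0.703·0.0870 + 0.159·0.9130) = 0.061161/0.20633 = 0.2964.
Update on result 2 ('negative'): P(H) ← 0.297·0.2964 / (0.297·0.2964 + 0.841·0.7036) = 0.088039/0.67974 = 0.1295.

Posterior P(H) ≈ 0.130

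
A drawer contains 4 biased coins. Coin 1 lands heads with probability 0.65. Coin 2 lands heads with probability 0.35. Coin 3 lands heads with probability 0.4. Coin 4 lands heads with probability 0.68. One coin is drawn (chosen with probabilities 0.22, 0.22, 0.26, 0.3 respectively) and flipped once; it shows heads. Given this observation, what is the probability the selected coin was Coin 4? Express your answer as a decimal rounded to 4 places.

Posterior probability ≈ 0.3864

P(heads|C1) = 0.65; P(heads|C2) = 0.35; P(heads|C3) = 0.4; P(heads|C4) = 0.68.
Prior × likelihood for each source: 0.22·0.65=0.1430, 0.22·0.35=0.07700, 0.26·0.4=0.1040, 0.3·0.68=0.2040. Summing gives P(heads) = 0.52800.
P(Coin 4 | heads) = 0.2040 / 0.52800 = 0.3864.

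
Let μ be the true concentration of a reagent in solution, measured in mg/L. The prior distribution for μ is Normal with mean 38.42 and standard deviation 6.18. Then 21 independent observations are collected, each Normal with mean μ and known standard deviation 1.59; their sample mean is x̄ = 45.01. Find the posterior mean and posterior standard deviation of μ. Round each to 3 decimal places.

Posterior mean ≈ 44.989; posterior SD ≈ 0.346

Prior precision 1/τ₀² = 1/6.18² = 0.0261832; data precision n/σ² = 21/1.59² = 8.30663.
Posterior precision = 0.0261832 + 8.30663 = 8.33282, giving posterior SD = 1/√8.33282 = 0.346.
Posterior mean = (0.0261832·38.42 + 8.30663·45.01) / 8.33282 = 44.989.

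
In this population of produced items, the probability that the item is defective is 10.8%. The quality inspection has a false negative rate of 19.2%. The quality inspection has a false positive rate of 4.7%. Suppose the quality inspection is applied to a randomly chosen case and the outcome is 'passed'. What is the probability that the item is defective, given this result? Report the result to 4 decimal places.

P(H | E) ≈ 0.0238

Write H for 'the item is defective'. Prior odds H:¬H = 0.108/0.892 = 0.12108. For the 'passed' outcome, the likelihood ratio is 0.192/0.953 = 0.20147.
Posterior odds = 0.12108 × 0.20147 = 0.024393, so P(H|E) = 0.024393/(1+0.024393) = 0.0238.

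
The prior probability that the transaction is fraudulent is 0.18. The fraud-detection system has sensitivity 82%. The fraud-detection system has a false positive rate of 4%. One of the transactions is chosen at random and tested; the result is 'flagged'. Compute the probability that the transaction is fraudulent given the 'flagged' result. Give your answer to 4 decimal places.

P(H | E) ≈ 0.8182

Write H for 'the transaction is fraudulent'. Prior odds H:¬H = 0.18/0.82 = 0.21951. For the 'flagged' outcome, the likelihood ratio is 0.82/0.04 = 20.500.
Posterior odds = 0.21951 × 20.500 = 4.5000, so P(H|E) = 4.5000/(1+4.5000) = 0.8182.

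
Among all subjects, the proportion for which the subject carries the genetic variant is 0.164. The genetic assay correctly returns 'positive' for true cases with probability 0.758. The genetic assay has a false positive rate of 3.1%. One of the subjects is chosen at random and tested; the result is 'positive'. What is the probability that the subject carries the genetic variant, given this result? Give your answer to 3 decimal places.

P(H | E) ≈ 0.827

Let H be the event that the subject carries the genetic variant. P(H) = 0.164, so P(¬H) = 0.836. With E the 'positive' result, P(E|H) = 0.758 and P(E|¬H) = 0.031.
P(E) = 0.758·0.164 + 0.031·0.836 = 0.12431 + 0.025916 = 0.15023.
By Bayes' theorem, P(H|E) = 0.12431 / 0.15023 = 0.827.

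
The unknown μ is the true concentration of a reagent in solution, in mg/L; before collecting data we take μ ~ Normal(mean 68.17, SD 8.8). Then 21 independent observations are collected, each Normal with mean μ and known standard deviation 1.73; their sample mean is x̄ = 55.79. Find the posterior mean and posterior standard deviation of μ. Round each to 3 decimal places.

Posterior mean ≈ 55.813; posterior SD ≈ 0.377

With known σ, the Normal prior is conjugate. Weight on the data is w = (n/σ²)/(n/σ² + 1/τ₀²) = 7.01661/(7.01661+0.0129132) = 0.99816.
Posterior mean = w·x̄ + (1−w)·μ₀ = 0.99816·55.79 + 0.0018370·68.17 = 55.813. Posterior variance = 1/(7.01661+0.0129132) = 0.142257, so SD = 0.377.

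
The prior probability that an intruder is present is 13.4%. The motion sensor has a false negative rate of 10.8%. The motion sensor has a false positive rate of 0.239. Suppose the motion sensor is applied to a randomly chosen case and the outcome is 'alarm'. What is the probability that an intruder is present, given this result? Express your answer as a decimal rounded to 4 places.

Write H for 'an intruder is present'. Prior odds H:¬H = 0.134/0.866 = 0.15473. For the 'alarm' outcome, the likelihood ratio is 0.892/0.239 = 3.7322.
Posterior odds = 0.15473 × 3.7322 = 0.57750, so P(H|E) = 0.57750/(1+0.57750) = 0.3661.

P(H | E) ≈ 0.3661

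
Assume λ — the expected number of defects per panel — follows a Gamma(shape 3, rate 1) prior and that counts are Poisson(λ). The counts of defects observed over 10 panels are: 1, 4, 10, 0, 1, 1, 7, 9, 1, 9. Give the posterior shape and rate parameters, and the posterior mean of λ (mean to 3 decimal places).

Total count ∑xᵢ = 43 over n = 10 panels.
Gamma is conjugate to the Poisson likelihood: posterior is Gamma(shape = 3+43 = 46, rate = 1+10 = 11).
Posterior mean = shape/rate = 46/11 = 4.182.

Posterior: Gamma(shape=46, rate=11); mean ≈ 4.182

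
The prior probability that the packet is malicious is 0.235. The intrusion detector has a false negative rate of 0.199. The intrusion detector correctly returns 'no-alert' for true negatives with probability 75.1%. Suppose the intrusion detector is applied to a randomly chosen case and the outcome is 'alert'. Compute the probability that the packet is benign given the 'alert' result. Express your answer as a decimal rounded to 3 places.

Write H for 'the packet is malicious'. Prior odds H:¬H = 0.235/0.765 = 0.30719. For the 'alert' outcome, the likelihood ratio is 0.801/0.249 = 3.2169.
Posterior odds = 0.30719 × 3.2169 = 0.98819, so P(H|E) = 0.98819/(1+0.98819) = 0.497. Then P(¬H|E) = 1 − 0.497 = 0.503.

P(¬H | E) ≈ 0.503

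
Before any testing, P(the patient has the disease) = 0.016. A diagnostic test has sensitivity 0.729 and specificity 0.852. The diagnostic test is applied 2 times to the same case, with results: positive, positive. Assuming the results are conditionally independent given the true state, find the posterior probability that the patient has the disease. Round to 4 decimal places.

With H the event that the patient has the disease, the joint likelihood of the observed sequence is P(data|H) = 0.729·0.729 = 0.53144 and P(data|¬H) = 0.148·0.148 = 0.021904.
Bayes: P(H|data) = 0.016·0.53144 / (0.016·0.53144 + 0.984·0.021904) = 0.0085031/0.030057 = 0.2829.

Posterior P(H) ≈ 0.2829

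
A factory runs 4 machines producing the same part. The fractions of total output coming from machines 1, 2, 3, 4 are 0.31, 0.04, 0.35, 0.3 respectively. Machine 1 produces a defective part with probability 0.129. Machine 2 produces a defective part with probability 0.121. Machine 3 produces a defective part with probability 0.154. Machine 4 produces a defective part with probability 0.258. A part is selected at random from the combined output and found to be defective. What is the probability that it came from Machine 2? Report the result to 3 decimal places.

Posterior probability ≈ 0.027

P(defective|M1) = 0.129; P(defective|M2) = 0.121; P(defective|M3) = 0.154; P(defective|M4) = 0.258.
Prior × likelihood for each source: 0.31·0.129=0.03999, 0.04·0.121=0.004840, 0.35·0.154=0.05390, 0.3·0.258=0.07740. Summing gives P(defective) = 0.17613.
P(Machine 2 | defective) = 0.004840 / 0.17613 = 0.027.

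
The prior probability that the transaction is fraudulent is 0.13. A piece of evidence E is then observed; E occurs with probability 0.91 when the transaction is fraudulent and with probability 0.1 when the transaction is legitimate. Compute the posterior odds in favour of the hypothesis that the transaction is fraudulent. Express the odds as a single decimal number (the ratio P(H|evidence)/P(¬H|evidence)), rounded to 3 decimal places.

Posterior odds ≈ 1.360

Prior odds = 0.13/(1−0.13) = 0.14943. In log-odds, ln(0.14943) = -1.9010.
Add log likelihood ratio: ln(9.1000) = 2.2083.
Posterior log-odds = 0.30732, so posterior odds = exp(0.30732) = 1.3598.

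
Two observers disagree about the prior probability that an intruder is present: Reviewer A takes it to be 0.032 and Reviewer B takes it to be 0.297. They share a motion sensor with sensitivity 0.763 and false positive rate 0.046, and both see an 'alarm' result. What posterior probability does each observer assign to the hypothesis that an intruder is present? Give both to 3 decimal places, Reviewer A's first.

P('+'|H) = 0.763, P('+'|¬H) = 0.046.
Reviewer A: numerator 0.763·0.032 = 0.024416; evidence = 0.024416+0.046·0.968 = 0.068944; posterior = 0.354.
Reviewer B: numerator 0.763·0.297 = 0.22661; evidence = 0.22661+0.046·0.703 = 0.25895; posterior = 0.875.

Reviewer A: 0.354; Reviewer B: 0.875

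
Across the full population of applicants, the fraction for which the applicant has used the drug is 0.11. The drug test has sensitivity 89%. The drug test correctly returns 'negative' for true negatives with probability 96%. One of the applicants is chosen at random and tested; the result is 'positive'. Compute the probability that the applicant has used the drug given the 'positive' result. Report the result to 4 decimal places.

P(H | E) ≈ 0.7333

Write H for 'the applicant has used the drug'. Prior odds H:¬H = 0.11/0.89 = 0.12360. For the 'positive' outcome, the likelihood ratio is 0.89/0.04 = 22.250.
Posterior odds = 0.12360 × 22.250 = 2.7500, so P(H|E) = 2.7500/(1+2.7500) = 0.7333.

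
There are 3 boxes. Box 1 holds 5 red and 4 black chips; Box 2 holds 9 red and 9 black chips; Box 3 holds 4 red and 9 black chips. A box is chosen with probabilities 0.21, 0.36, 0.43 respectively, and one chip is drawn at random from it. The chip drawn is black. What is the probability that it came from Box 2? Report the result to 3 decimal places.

Tabulate prior·likelihood by source: [1] prior 0.21, lik 0.4444, product 0.09333; [2] prior 0.36, lik 0.5, product 0.1800; [3] prior 0.43, lik 0.6923, product 0.2977.
Normalizing constant = 0.57103; the posterior for Box 2 is its product over the sum, 0.1800/0.57103 = 0.315.

Posterior probability ≈ 0.315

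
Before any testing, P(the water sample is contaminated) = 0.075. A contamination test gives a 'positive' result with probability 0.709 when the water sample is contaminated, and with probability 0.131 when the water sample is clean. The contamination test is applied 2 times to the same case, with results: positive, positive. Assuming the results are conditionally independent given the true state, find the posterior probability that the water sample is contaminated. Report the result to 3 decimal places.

Let H be the event that the water sample is contaminated; start with P(H) = 0.075. P('positive'|H) = 0.709, P('positive'|¬H) = 0.131.
Update on result 1 ('positive'): P(H) ← 0.709·0.0750 / (0.709·0.0750 + 0.131·0.9250) = 0.053175/0.17435 = 0.3050.
Update on result 2 ('positive'): P(H) ← 0.709·0.3050 / (0.709·0.3050 + 0.131·0.6950) = 0.21624/0.30728 = 0.7037.

Posterior P(H) ≈ 0.704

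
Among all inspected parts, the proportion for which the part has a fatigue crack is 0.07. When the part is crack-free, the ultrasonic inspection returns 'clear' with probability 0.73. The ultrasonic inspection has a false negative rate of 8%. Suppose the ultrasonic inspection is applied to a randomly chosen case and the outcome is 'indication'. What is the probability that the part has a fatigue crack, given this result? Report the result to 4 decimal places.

Write H for 'the part has a fatigue crack'. Prior odds H:¬H = 0.07/0.93 = 0.075269. For the 'indication' outcome, the likelihood ratio is 0.92/0.27 = 3.4074.
Posterior odds = 0.075269 × 3.4074 = 0.25647, so P(H|E) = 0.25647/(1+0.25647) = 0.2041.

P(H | E) ≈ 0.2041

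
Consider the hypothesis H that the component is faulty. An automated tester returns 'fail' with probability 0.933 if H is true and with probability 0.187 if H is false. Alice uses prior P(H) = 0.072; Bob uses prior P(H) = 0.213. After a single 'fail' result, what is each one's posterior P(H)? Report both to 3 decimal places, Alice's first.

Alice: 0.279; Bob: 0.575

P('+'|H) = 0.933, P('+'|¬H) = 0.187.
Alice: numerator 0.933·0.072 = 0.067176; evidence = 0.067176+0.187·0.928 = 0.24071; posterior = 0.279.
Bob: numerator 0.933·0.213 = 0.19873; evidence = 0.19873+0.187·0.787 = 0.34590; posterior = 0.575.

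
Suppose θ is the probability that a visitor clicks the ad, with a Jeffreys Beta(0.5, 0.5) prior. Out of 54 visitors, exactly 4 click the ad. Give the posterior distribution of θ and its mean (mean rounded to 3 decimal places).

Posterior: Beta(4.5, 50.5); mean ≈ 0.082

Observing 4 successes and 50 failures updates Beta(0.5, 0.5) by adding the success and failure counts to the two shape parameters: α = 0.5+4 = 4.5, β = 0.5+50 = 50.5.
Posterior mean = α/(α+β) = 4.5/55 = 0.082.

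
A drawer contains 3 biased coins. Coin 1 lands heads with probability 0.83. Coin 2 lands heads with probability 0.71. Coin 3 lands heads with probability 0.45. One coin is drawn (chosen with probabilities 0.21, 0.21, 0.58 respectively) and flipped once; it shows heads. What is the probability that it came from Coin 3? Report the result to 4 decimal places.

P(heads|C1) = 0.83; P(heads|C2) = 0.71; P(heads|C3) = 0.45.
Prior × likelihood for each source: 0.21·0.83=0.1743, 0.21·0.71=0.1491, 0.58·0.45=0.2610. Summing gives P(heads) = 0.58440.
P(Coin 3 | heads) = 0.2610 / 0.58440 = 0.4466.

Posterior probability ≈ 0.4466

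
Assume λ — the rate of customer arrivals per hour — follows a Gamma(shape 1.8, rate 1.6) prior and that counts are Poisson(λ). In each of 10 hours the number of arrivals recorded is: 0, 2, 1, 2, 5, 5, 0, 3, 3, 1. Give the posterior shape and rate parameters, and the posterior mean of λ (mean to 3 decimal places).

The Poisson likelihood adds the total count to the shape and the number of exposure periods to the rate. Here ∑xᵢ = 22 and n = 10, so shape 1.8→23.8 and rate 1.6→11.6.
E[λ | data] = 23.8/11.6 = 2.052.

Posterior: Gamma(shape=23.8, rate=11.6); mean ≈ 2.052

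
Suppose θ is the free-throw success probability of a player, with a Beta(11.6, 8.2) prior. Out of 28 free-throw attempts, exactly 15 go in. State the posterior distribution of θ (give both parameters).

Posterior: Beta(26.6, 21.2)

Observing 15 successes and 13 failures updates Beta(11.6, 8.2) by adding the success and failure counts to the two shape parameters: α = 11.6+15 = 26.6, β = 8.2+13 = 21.2.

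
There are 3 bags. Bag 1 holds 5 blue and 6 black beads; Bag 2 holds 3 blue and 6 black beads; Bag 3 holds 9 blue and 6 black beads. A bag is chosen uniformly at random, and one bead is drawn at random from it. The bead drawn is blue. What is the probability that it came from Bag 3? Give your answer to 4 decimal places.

Posterior probability ≈ 0.4323

Tabulate prior·likelihood by source: [1] prior 0.333333, lik 0.4545, product 0.1515; [2] prior 0.333333, lik 0.3333, product 0.1111; [3] prior 0.333333, lik 0.6, product 0.2000.
Normalizing constant = 0.46263; the posterior for Bag 3 is its product over the sum, 0.2000/0.46263 = 0.4323.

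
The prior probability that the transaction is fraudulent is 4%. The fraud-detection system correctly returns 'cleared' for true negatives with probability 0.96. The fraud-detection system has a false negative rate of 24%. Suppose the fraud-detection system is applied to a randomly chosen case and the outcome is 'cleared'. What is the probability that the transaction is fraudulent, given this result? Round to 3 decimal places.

Let H be the event that the transaction is fraudulent. P(H) = 0.04, so P(¬H) = 0.96. With E the 'cleared' result, P(E|H) = 0.24 and P(E|¬H) = 0.96.
P(E) = 0.24·0.04 + 0.96·0.96 = 0.0096000 + 0.92160 = 0.93120.
By Bayes' theorem, P(H|E) = 0.0096000 / 0.93120 = 0.010.

P(H | E) ≈ 0.010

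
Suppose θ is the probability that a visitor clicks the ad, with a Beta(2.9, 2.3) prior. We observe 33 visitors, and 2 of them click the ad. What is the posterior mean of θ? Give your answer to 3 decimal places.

Posterior mean ≈ 0.128

The binomial likelihood is conjugate to the Beta prior: with 2 successes and 31 failures, the posterior is Beta(2.9+2, 2.3+31) = Beta(4.9, 33.3).
E[θ | data] = 4.9/(4.9+33.3) = 0.128.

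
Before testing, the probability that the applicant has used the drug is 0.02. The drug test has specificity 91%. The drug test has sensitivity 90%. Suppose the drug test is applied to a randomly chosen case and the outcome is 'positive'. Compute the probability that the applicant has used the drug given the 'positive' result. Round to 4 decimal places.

Write H for 'the applicant has used the drug'. Prior odds H:¬H = 0.02/0.98 = 0.020408. For the 'positive' outcome, the likelihood ratio is 0.9/0.09 = 10.000.
Posterior odds = 0.020408 × 10.000 = 0.20408, so P(H|E) = 0.20408/(1+0.20408) = 0.1695.

P(H | E) ≈ 0.1695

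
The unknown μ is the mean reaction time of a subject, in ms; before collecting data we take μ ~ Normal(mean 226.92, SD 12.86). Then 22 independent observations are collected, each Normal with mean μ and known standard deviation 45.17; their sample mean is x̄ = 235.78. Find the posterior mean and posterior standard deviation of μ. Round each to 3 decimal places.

Prior precision 1/τ₀² = 1/12.86² = 0.00604669; data precision n/σ² = 22/45.17² = 0.0107826.
Posterior precision = 0.00604669 + 0.0107826 = 0.0168293, giving posterior SD = 1/√0.0168293 = 7.708.
Posterior mean = (0.00604669·226.92 + 0.0107826·235.78) / 0.0168293 = 232.597.

Posterior mean ≈ 232.597; posterior SD ≈ 7.708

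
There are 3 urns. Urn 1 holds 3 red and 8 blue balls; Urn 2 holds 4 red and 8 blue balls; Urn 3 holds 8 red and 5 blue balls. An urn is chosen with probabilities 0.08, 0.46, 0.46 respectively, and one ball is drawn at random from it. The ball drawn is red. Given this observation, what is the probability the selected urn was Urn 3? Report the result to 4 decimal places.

Tabulate prior·likelihood by source: [1] prior 0.08, lik 0.2727, product 0.02182; [2] prior 0.46, lik 0.3333, product 0.1533; [3] prior 0.46, lik 0.6154, product 0.2831.
Normalizing constant = 0.45823; the posterior for Urn 3 is its product over the sum, 0.2831/0.45823 = 0.6178.

Posterior probability ≈ 0.6178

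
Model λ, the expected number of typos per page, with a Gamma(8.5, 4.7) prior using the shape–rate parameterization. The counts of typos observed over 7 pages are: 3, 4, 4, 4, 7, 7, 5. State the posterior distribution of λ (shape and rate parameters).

Posterior: Gamma(shape=42.5, rate=11.7)

Total count ∑xᵢ = 34 over n = 7 pages.
Gamma is conjugate to the Poisson likelihood: posterior is Gamma(shape = 8.5+34 = 42.5, rate = 4.7+7 = 11.7).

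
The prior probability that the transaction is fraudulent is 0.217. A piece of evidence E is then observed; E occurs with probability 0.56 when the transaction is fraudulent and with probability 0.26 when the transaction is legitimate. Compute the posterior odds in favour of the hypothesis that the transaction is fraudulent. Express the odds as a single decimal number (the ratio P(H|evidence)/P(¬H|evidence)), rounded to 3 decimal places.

Posterior odds ≈ 0.597

Prior odds = 0.217/(1−0.217) = 0.27714.
Likelihood ratio for E = 0.56/0.26 = 2.1538.
Posterior odds = prior odds × LR = 0.59692.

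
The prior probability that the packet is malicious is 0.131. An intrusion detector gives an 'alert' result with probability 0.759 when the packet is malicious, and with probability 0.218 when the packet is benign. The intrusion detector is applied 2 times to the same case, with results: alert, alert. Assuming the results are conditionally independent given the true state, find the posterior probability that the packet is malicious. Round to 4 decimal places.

With H the event that the packet is malicious, the joint likelihood of the observed sequence is P(data|H) = 0.759·0.759 = 0.57608 and P(data|¬H) = 0.218·0.218 = 0.047524.
Bayes: P(H|data) = 0.131·0.57608 / (0.131·0.57608 + 0.869·0.047524) = 0.075467/0.11676 = 0.6463.

Posterior P(H) ≈ 0.6463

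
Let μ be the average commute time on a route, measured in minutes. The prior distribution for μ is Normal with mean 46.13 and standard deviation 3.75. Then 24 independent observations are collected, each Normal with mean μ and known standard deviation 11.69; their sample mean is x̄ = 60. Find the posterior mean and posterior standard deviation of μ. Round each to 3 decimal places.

With known σ, the Normal prior is conjugate. Weight on the data is w = (n/σ²)/(n/σ² + 1/τ₀²) = 0.175623/(0.175623+0.0711111) = 0.71179.
Posterior mean = w·x̄ + (1−w)·μ₀ = 0.71179·60 + 0.28821·46.13 = 56.003. Posterior variance = 1/(0.175623+0.0711111) = 4.05294, so SD = 2.013.

Posterior mean ≈ 56.003; posterior SD ≈ 2.013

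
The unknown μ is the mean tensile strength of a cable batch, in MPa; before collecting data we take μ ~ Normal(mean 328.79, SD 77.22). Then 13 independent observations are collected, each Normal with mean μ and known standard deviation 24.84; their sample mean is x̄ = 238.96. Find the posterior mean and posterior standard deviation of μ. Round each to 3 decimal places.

Posterior mean ≈ 239.669; posterior SD ≈ 6.862

With known σ, the Normal prior is conjugate. Weight on the data is w = (n/σ²)/(n/σ² + 1/τ₀²) = 0.0210688/(0.0210688+0.00016770) = 0.99210.
Posterior mean = w·x̄ + (1−w)·μ₀ = 0.99210·238.96 + 0.0078969·328.79 = 239.669. Posterior variance = 1/(0.0210688+0.00016770) = 47.0887, so SD = 6.862.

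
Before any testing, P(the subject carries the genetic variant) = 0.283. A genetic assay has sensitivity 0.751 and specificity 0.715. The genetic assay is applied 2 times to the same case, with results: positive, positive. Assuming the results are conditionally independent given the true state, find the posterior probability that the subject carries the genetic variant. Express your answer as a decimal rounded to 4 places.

With H the event that the subject carries the genetic variant, the joint likelihood of the observed sequence is P(data|H) = 0.751·0.751 = 0.56400 and P(data|¬H) = 0.285·0.285 = 0.081225.
Bayes: P(H|data) = 0.283·0.56400 / (0.283·0.56400 + 0.717·0.081225) = 0.15961/0.21785 = 0.7327.

Posterior P(H) ≈ 0.7327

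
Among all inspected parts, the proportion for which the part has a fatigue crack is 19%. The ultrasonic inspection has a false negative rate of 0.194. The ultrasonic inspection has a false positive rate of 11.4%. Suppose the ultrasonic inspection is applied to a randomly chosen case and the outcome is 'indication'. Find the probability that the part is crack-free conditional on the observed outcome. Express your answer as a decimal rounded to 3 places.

P(¬H | E) ≈ 0.376

Write H for 'the part has a fatigue crack'. Prior odds H:¬H = 0.19/0.81 = 0.23457. For the 'indication' outcome, the likelihood ratio is 0.806/0.114 = 7.0702.
Posterior odds = 0.23457 × 7.0702 = 1.6584, so P(H|E) = 1.6584/(1+1.6584) = 0.624. Then P(¬H|E) = 1 − 0.624 = 0.376.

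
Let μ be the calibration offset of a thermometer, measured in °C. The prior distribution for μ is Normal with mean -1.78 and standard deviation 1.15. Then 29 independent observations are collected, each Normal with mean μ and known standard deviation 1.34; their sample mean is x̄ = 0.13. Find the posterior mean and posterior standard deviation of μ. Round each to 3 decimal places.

Posterior mean ≈ 0.045; posterior SD ≈ 0.243

Prior precision 1/τ₀² = 1/1.15² = 0.756144; data precision n/σ² = 29/1.34² = 16.1506.
Posterior precision = 0.756144 + 16.1506 = 16.9067, giving posterior SD = 1/√16.9067 = 0.243.
Posterior mean = (0.756144·-1.78 + 16.1506·0.13) / 16.9067 = 0.045.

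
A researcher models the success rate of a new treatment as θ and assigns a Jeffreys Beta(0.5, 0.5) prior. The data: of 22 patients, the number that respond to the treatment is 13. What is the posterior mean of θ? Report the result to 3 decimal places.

Observing 13 successes and 9 failures updates Beta(0.5, 0.5) by adding the success and failure counts to the two shape parameters: α = 0.5+13 = 13.5, β = 0.5+9 = 9.5.
Posterior mean = α/(α+β) = 13.5/23 = 0.587.

Posterior mean ≈ 0.587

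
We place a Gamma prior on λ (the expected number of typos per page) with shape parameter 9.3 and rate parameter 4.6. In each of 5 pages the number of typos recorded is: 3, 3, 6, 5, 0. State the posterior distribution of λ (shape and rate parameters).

Posterior: Gamma(shape=26.3, rate=9.6)

The Poisson likelihood adds the total count to the shape and the number of exposure periods to the rate. Here ∑xᵢ = 17 and n = 5, so shape 9.3→26.3 and rate 4.6→9.6.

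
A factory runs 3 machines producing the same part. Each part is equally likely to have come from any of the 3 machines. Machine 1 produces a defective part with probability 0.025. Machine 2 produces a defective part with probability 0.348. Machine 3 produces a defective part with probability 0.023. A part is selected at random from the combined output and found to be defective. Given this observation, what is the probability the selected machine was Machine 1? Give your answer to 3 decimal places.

P(defective|M1) = 0.025; P(defective|M2) = 0.348; P(defective|M3) = 0.023.
Prior × likelihood for each source: 0.333333·0.025=0.008333, 0.333333·0.348=0.1160, 0.333333·0.023=0.007667. Summing gives P(defective) = 0.13200.
P(Machine 1 | defective) = 0.008333 / 0.13200 = 0.063.

Posterior probability ≈ 0.063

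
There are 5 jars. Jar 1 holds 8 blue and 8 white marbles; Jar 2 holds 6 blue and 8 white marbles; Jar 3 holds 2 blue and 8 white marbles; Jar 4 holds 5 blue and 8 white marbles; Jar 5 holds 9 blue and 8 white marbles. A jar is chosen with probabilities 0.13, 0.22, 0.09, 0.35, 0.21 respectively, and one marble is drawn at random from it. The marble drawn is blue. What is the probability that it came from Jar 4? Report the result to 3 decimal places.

Tabulate prior·likelihood by source: [1] prior 0.13, lik 0.5, product 0.06500; [2] prior 0.22, lik 0.4286, product 0.09429; [3] prior 0.09, lik 0.2, product 0.01800; [4] prior 0.35, lik 0.3846, product 0.1346; [5] prior 0.21, lik 0.5294, product 0.1112.
Normalizing constant = 0.42308; the posterior for Jar 4 is its product over the sum, 0.1346/0.42308 = 0.318.

Posterior probability ≈ 0.318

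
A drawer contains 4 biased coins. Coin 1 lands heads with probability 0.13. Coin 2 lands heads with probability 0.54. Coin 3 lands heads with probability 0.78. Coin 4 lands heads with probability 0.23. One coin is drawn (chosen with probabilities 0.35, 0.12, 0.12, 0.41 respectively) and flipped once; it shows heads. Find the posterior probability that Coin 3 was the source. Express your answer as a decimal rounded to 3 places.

Tabulate prior·likelihood by source: [1] prior 0.35, lik 0.13, product 0.04550; [2] prior 0.12, lik 0.54, product 0.06480; [3] prior 0.12, lik 0.78, product 0.09360; [4] prior 0.41, lik 0.23, product 0.09430.
Normalizing constant = 0.29820; the posterior for Coin 3 is its product over the sum, 0.09360/0.29820 = 0.314.

Posterior probability ≈ 0.314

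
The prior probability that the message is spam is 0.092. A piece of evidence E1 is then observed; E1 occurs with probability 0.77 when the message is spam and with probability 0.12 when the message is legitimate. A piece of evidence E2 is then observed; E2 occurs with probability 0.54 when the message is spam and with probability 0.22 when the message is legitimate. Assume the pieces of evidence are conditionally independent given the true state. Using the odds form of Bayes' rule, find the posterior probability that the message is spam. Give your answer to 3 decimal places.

Prior odds = 0.092/(1−0.092) = 0.10132. In log-odds, ln(0.10132) = -2.2895.
Add log likelihood ratios: ln(6.4167) + ln(2.4545) = 2.7568.
Posterior log-odds = 0.46738, so posterior odds = exp(0.46738) = 1.5958. Converting, P(H|E) = 1.5958/2.5958 = 0.615.

Posterior probability ≈ 0.615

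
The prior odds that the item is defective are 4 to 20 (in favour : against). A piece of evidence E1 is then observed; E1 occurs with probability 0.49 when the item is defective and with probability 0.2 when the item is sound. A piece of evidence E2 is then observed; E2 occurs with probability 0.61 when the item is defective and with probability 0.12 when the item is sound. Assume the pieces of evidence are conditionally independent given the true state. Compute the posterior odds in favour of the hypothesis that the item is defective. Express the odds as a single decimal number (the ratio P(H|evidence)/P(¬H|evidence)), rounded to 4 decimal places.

Posterior odds ≈ 2.4908

Prior odds = 4/20 = 0.20000. In log-odds, ln(0.20000) = -1.6094.
Add log likelihood ratios: ln(2.4500) + ln(5.0833) = 2.5221.
Posterior log-odds = 0.91262, so posterior odds = exp(0.91262) = 2.4908.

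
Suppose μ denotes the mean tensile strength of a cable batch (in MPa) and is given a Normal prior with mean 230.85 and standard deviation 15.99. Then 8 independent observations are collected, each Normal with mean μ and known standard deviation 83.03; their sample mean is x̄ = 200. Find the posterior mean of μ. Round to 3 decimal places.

Prior precision 1/τ₀² = 1/15.99² = 0.00391114; data precision n/σ² = 8/83.03² = 0.00116043.
Posterior precision = 0.00391114 + 0.00116043 = 0.00507157.
Posterior mean = (0.00391114·230.85 + 0.00116043·200) / 0.00507157 = 223.791.

Posterior mean ≈ 223.791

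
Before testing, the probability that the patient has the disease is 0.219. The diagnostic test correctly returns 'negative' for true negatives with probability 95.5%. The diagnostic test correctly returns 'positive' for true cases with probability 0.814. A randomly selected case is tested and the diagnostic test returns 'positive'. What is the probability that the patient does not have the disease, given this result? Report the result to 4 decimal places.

P(¬H | E) ≈ 0.1647

Write H for 'the patient has the disease'. Prior odds H:¬H = 0.219/0.781 = 0.28041. For the 'positive' outcome, the likelihood ratio is 0.814/0.045 = 18.089.
Posterior odds = 0.28041 × 18.089 = 5.0723, so P(H|E) = 5.0723/(1+5.0723) = 0.8353. Then P(¬H|E) = 1 − 0.8353 = 0.1647.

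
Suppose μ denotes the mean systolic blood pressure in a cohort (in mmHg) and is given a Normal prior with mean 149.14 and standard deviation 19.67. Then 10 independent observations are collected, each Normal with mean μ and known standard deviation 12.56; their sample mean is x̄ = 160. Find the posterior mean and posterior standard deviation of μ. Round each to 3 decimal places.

Prior precision 1/τ₀² = 1/19.67² = 0.00258459; data precision n/σ² = 10/12.56² = 0.0633900.
Posterior precision = 0.00258459 + 0.0633900 = 0.0659746, giving posterior SD = 1/√0.0659746 = 3.893.
Posterior mean = (0.00258459·149.14 + 0.0633900·160) / 0.0659746 = 159.575.

Posterior mean ≈ 159.575; posterior SD ≈ 3.893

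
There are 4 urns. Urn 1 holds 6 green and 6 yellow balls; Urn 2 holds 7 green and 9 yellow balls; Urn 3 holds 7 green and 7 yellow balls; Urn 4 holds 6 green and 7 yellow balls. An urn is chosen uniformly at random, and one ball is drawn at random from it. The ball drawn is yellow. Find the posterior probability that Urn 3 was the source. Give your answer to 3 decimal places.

Tabulate prior·likelihood by source: [1] prior 0.25, lik 0.5, product 0.1250; [2] prior 0.25, lik 0.5625, product 0.1406; [3] prior 0.25, lik 0.5, product 0.1250; [4] prior 0.25, lik 0.5385, product 0.1346.
Normalizing constant = 0.52524; the posterior for Urn 3 is its product over the sum, 0.1250/0.52524 = 0.238.

Posterior probability ≈ 0.238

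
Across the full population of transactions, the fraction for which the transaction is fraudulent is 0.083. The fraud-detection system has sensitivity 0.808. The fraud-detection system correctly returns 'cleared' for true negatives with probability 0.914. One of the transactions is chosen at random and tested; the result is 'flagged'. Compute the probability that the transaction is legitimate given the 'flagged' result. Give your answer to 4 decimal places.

P(¬H | E) ≈ 0.5404

Let H be the event that the transaction is fraudulent. P(H) = 0.083, so P(¬H) = 0.917. With E the 'flagged' result, P(E|H) = 0.808 and P(E|¬H) = 0.086.
P(E) = 0.808·0.083 + 0.086·0.917 = 0.067064 + 0.078862 = 0.14593.
By Bayes' theorem, P(H|E) = 0.067064 / 0.14593 = 0.4596. Hence P(¬H|E) = 1 − 0.4596 = 0.5404.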